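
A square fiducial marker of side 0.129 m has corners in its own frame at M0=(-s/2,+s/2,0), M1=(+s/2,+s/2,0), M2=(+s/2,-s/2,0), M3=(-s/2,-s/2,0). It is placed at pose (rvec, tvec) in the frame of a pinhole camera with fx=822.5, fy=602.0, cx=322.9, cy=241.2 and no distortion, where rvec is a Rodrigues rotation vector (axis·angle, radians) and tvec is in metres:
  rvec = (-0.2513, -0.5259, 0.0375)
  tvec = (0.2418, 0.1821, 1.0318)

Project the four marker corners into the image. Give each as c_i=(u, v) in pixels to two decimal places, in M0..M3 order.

Intrinsics K: fx=822.5, fy=602.0, cx=322.9, cy=241.2
Marker side s = 0.129 m; corners in marker frame (Z=0):
  M0 = (-0.0645, +0.0645, 0)
  M1 = (+0.0645, +0.0645, 0)
  M2 = (+0.0645, -0.0645, 0)
  M3 = (-0.0645, -0.0645, 0)
rvec = (-0.2513, -0.5259, 0.0375), |rvec| = θ = 0.58406 rad = 33.464°
Rodrigues: sinθ=0.55142, 1−cosθ=0.16577; R = I + sinθ·[k]× + (1−cosθ)·[k]×²:
    [+0.86492 +0.02882 -0.50109]
    [+0.09963 +0.96863 +0.22767]
    [+0.49193 -0.24684 +0.83491]
t = (0.2418, 0.1821, 1.0318) m
M0: Pc = R·M0+t = (+0.18787, +0.23815, +0.98415); u = 822.5·(+0.18787)/0.98415 + 322.9 = 479.9131, v = 602.0·(+0.23815)/0.98415 + 241.2 = 386.8757
M1: Pc = R·M1+t = (+0.29945, +0.25100, +1.04761); u = 822.5·(+0.29945)/1.04761 + 322.9 = 558.0015, v = 602.0·(+0.25100)/1.04761 + 241.2 = 385.4366
M2: Pc = R·M2+t = (+0.29573, +0.12605, +1.07945); u = 822.5·(+0.29573)/1.07945 + 322.9 = 548.2338, v = 602.0·(+0.12605)/1.07945 + 241.2 = 311.4966
M3: Pc = R·M3+t = (+0.18415, +0.11320, +1.01599); u = 822.5·(+0.18415)/1.01599 + 322.9 = 471.9826, v = 602.0·(+0.11320)/1.01599 + 241.2 = 308.2723

c0=(479.91, 386.88) c1=(558.00, 385.44) c2=(548.23, 311.50) c3=(471.98, 308.27)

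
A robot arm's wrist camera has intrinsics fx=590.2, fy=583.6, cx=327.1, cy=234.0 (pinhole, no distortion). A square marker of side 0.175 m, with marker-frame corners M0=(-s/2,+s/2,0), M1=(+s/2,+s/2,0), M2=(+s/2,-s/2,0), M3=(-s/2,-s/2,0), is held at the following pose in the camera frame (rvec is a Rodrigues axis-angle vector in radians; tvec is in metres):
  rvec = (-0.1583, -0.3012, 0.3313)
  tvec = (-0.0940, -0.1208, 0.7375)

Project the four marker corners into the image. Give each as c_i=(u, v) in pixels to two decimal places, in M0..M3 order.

Intrinsics K: fx=590.2, fy=583.6, cx=327.1, cy=234.0
Marker side s = 0.175 m; corners in marker frame (Z=0):
  M0 = (-0.0875, +0.0875, 0)
  M1 = (+0.0875, +0.0875, 0)
  M2 = (+0.0875, -0.0875, 0)
  M3 = (-0.0875, -0.0875, 0)
rvec = (-0.1583, -0.3012, 0.3313), |rvec| = θ = 0.47491 rad = 27.210°
Rodrigues: sinθ=0.45726, 1−cosθ=0.11067; R = I + sinθ·[k]× + (1−cosθ)·[k]×²:
    [+0.90163 -0.29559 -0.31574]
    [+0.34238 +0.93385 +0.10345]
    [+0.26427 -0.20138 +0.94319]
t = (-0.0940, -0.1208, 0.7375) m
M0: Pc = R·M0+t = (-0.19876, -0.06905, +0.69676); u = 590.2·(-0.19876)/0.69676 + 327.1 = 158.7393, v = 583.6·(-0.06905)/0.69676 + 234.0 = 176.1668
M1: Pc = R·M1+t = (-0.04097, -0.00913, +0.74300); u = 590.2·(-0.04097)/0.74300 + 327.1 = 294.5544, v = 583.6·(-0.00913)/0.74300 + 234.0 = 226.8288
M2: Pc = R·M2+t = (+0.01076, -0.17255, +0.77824); u = 590.2·(+0.01076)/0.77824 + 327.1 = 335.2576, v = 583.6·(-0.17255)/0.77824 + 234.0 = 104.6035
M3: Pc = R·M3+t = (-0.14703, -0.23247, +0.73200); u = 590.2·(-0.14703)/0.73200 + 327.1 = 208.5529, v = 583.6·(-0.23247)/0.73200 + 234.0 = 48.6583

c0=(158.74, 176.17) c1=(294.55, 226.83) c2=(335.26, 104.60) c3=(208.55, 48.66)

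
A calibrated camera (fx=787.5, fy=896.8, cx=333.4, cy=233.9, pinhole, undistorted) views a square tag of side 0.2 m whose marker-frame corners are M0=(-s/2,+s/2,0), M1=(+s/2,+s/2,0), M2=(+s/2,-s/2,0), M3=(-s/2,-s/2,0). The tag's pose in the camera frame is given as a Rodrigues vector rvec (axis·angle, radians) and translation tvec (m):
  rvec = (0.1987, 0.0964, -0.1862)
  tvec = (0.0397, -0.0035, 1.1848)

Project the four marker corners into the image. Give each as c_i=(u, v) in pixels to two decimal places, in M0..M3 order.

Intrinsics K: fx=787.5, fy=896.8, cx=333.4, cy=233.9
Marker side s = 0.2 m; corners in marker frame (Z=0):
  M0 = (-0.1000, +0.1000, 0)
  M1 = (+0.1000, +0.1000, 0)
  M2 = (+0.1000, -0.1000, 0)
  M3 = (-0.1000, -0.1000, 0)
rvec = (0.1987, 0.0964, -0.1862), |rvec| = θ = 0.28887 rad = 16.551°
Rodrigues: sinθ=0.28487, 1−cosθ=0.04143; R = I + sinθ·[k]× + (1−cosθ)·[k]×²:
    [+0.97817 +0.19313 +0.07669]
    [-0.17411 +0.96318 -0.20486]
    [-0.11344 +0.18704 +0.97578]
t = (0.0397, -0.0035, 1.1848) m
M0: Pc = R·M0+t = (-0.03880, +0.11023, +1.21485); u = 787.5·(-0.03880)/1.21485 + 333.4 = 308.2462, v = 896.8·(+0.11023)/1.21485 + 233.9 = 315.2711
M1: Pc = R·M1+t = (+0.15683, +0.07541, +1.19216); u = 787.5·(+0.15683)/1.19216 + 333.4 = 436.9967, v = 896.8·(+0.07541)/1.19216 + 233.9 = 290.6248
M2: Pc = R·M2+t = (+0.11820, -0.11723, +1.15475); u = 787.5·(+0.11820)/1.15475 + 333.4 = 414.0108, v = 896.8·(-0.11723)/1.15475 + 233.9 = 142.8579
M3: Pc = R·M3+t = (-0.07743, -0.08241, +1.17744); u = 787.5·(-0.07743)/1.17744 + 333.4 = 281.6128, v = 896.8·(-0.08241)/1.17744 + 233.9 = 171.1345

c0=(308.25, 315.27) c1=(437.00, 290.62) c2=(414.01, 142.86) c3=(281.61, 171.13)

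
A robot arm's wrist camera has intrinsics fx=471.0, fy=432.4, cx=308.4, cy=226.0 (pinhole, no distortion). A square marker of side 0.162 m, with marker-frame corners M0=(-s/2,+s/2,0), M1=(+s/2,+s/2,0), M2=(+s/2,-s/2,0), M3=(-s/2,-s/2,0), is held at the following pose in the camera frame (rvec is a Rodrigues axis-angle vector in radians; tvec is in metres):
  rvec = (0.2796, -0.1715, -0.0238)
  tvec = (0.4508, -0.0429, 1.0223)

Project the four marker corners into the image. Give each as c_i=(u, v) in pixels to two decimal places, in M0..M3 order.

Intrinsics K: fx=471.0, fy=432.4, cx=308.4, cy=226.0
Marker side s = 0.162 m; corners in marker frame (Z=0):
  M0 = (-0.0810, +0.0810, 0)
  M1 = (+0.0810, +0.0810, 0)
  M2 = (+0.0810, -0.0810, 0)
  M3 = (-0.0810, -0.0810, 0)
rvec = (0.2796, -0.1715, -0.0238), |rvec| = θ = 0.32887 rad = 18.843°
Rodrigues: sinθ=0.32297, 1−cosθ=0.05359; R = I + sinθ·[k]× + (1−cosθ)·[k]×²:
    [+0.98515 -0.00039 -0.17172]
    [-0.04713 +0.96098 -0.27256]
    [+0.16513 +0.27661 +0.94669]
t = (0.4508, -0.0429, 1.0223) m
M0: Pc = R·M0+t = (+0.37097, +0.03876, +1.03133); u = 471.0·(+0.37097)/1.03133 + 308.4 = 477.8198, v = 432.4·(+0.03876)/1.03133 + 226.0 = 242.2496
M1: Pc = R·M1+t = (+0.53057, +0.03112, +1.05808); u = 471.0·(+0.53057)/1.05808 + 308.4 = 544.5789, v = 432.4·(+0.03112)/1.05808 + 226.0 = 238.7183
M2: Pc = R·M2+t = (+0.53063, -0.12456, +1.01327); u = 471.0·(+0.53063)/1.01327 + 308.4 = 555.0528, v = 432.4·(-0.12456)/1.01327 + 226.0 = 172.8467
M3: Pc = R·M3+t = (+0.37103, -0.11692, +0.98652); u = 471.0·(+0.37103)/0.98652 + 308.4 = 485.5453, v = 432.4·(-0.11692)/0.98652 + 226.0 = 174.7522

c0=(477.82, 242.25) c1=(544.58, 238.72) c2=(555.05, 172.85) c3=(485.55, 174.75)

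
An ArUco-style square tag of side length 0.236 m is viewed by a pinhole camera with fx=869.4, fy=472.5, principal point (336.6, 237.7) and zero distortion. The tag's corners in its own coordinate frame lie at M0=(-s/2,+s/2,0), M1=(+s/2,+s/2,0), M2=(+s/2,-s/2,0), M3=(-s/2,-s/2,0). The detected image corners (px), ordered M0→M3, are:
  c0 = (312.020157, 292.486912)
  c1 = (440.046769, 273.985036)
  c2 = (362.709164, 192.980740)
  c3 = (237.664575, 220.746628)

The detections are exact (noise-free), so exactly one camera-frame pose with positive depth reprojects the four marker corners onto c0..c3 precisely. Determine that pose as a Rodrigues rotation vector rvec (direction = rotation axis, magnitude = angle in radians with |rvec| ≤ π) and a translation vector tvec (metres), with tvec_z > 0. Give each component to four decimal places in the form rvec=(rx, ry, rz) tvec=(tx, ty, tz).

Intrinsics K: fx=869.4, fy=472.5, cx=336.6, cy=237.7
Marker side s = 0.236 m; corners in marker frame (Z=0):
  M0 = (-0.1180, +0.1180, 0)
  M1 = (+0.1180, +0.1180, 0)
  M2 = (+0.1180, -0.1180, 0)
  M3 = (-0.1180, -0.1180, 0)
Detected image corners:
  c0 = (312.020157, 292.486912) px
  c1 = (440.046769, 273.985036) px
  c2 = (362.709164, 192.980740) px
  c3 = (237.664575, 220.746628) px
Planar DLT: solve 8×8 A·h = b for H (H[2,2]=1):
  H  [+380.56433 +380.62611 +335.46011]
  H  [-210.48767 +365.73011 +246.47260]
  H  [-0.46060 +0.17623 +1.00000]
B = K⁻¹H; ‖b₁‖=0.798362, ‖b₂‖=0.798362; λ = 2/(‖b₁‖+‖b₂‖) = 1.252565, sign → tz>0 ⇒ λ=+1.252565
r₁ = λ·B[:,0] = (+0.77166,-0.26775,-0.57694); r₂ = λ·B[:,1] = (+0.46291,+0.85848,+0.22074)
r₃ = r₁×r₂ = (+0.43618,-0.43741,+0.78640); SVD([r₁ r₂ r₃]) → R = UVᵀ:
  R  [+0.77166 +0.46291 +0.43618]
  R  [-0.26775 +0.85848 -0.43741]
  R  [-0.57694 +0.22074 +0.78640]
t = (-0.00164, +0.02326, +1.25257) m
tr R = 2.416530; θ = arccos((tr R − 1)/2) = 0.783759 rad = 44.906°
axis k = ((R−Rᵀ)₃₂, (R−Rᵀ)₁₃, (R−Rᵀ)₂₁) / (2 sinθ) = (+0.466147, +0.717561, -0.517506)
rvec = θ·k = (+0.365347, +0.562395, -0.405600)

rvec=(0.3653, 0.5624, -0.4056) tvec=(-0.0016, 0.0233, 1.2526)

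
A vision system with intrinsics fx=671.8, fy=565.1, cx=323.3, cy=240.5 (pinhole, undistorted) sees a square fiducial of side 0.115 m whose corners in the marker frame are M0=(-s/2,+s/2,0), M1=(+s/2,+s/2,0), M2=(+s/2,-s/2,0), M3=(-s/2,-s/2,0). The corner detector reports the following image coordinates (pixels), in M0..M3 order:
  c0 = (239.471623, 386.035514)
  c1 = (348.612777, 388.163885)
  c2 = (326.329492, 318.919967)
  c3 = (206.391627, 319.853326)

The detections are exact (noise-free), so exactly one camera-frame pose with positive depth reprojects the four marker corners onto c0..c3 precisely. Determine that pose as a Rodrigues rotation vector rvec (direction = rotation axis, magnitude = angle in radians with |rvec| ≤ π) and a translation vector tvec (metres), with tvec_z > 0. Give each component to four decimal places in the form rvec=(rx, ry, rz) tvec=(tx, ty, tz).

rvec=(0.6564, 0.2360, -0.1295) tvec=(-0.0417, 0.1300, 0.6415)

Intrinsics K: fx=671.8, fy=565.1, cx=323.3, cy=240.5
Marker side s = 0.115 m; corners in marker frame (Z=0):
  M0 = (-0.0575, +0.0575, 0)
  M1 = (+0.0575, +0.0575, 0)
  M2 = (+0.0575, -0.0575, 0)
  M3 = (-0.0575, -0.0575, 0)
Detected image corners:
  c0 = (239.471623, 386.035514) px
  c1 = (348.612777, 388.163885) px
  c2 = (326.329492, 318.919967) px
  c3 = (206.391627, 319.853326) px
Planar DLT: solve 8×8 A·h = b for H (H[2,2]=1):
  H  [+881.08420 +498.63890 +279.60949]
  H  [-135.84972 +912.30146 +355.02076]
  H  [-0.40127 +0.91665 +1.00000]
B = K⁻¹H; ‖b₁‖=1.558783, ‖b₂‖=1.558783; λ = 2/(‖b₁‖+‖b₂‖) = 0.641526, sign → tz>0 ⇒ λ=+0.641526
r₁ = λ·B[:,0] = (+0.96526,-0.04466,-0.25743); r₂ = λ·B[:,1] = (+0.19317,+0.78542,+0.58805)
r₃ = r₁×r₂ = (+0.17592,-0.61735,+0.76676); SVD([r₁ r₂ r₃]) → R = UVᵀ:
  R  [+0.96526 +0.19317 +0.17592]
  R  [-0.04466 +0.78542 -0.61735]
  R  [-0.25743 +0.58805 +0.76676]
t = (-0.04172, +0.13001, +0.64153) m
tr R = 2.517443; θ = arccos((tr R − 1)/2) = 0.709448 rad = 40.648°
axis k = ((R−Rᵀ)₃₂, (R−Rᵀ)₁₃, (R−Rᵀ)₂₁) / (2 sinθ) = (+0.925223, +0.332622, -0.182553)
rvec = θ·k = (+0.656398, +0.235978, -0.129512)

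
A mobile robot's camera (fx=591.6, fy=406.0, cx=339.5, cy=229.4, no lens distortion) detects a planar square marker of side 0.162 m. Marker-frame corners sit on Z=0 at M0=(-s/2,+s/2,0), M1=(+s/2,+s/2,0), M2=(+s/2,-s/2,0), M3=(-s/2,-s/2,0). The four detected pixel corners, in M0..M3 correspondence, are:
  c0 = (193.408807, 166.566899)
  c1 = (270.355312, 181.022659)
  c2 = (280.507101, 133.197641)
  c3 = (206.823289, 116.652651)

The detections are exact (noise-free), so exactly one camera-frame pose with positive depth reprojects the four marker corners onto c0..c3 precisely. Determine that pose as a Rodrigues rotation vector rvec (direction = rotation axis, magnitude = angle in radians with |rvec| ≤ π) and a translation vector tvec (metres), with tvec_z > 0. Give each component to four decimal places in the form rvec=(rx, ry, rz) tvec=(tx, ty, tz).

rvec=(-0.2386, -0.4456, 0.1639) tvec=(-0.2078, -0.2415, 1.2217)

Intrinsics K: fx=591.6, fy=406.0, cx=339.5, cy=229.4
Marker side s = 0.162 m; corners in marker frame (Z=0):
  M0 = (-0.0810, +0.0810, 0)
  M1 = (+0.0810, +0.0810, 0)
  M2 = (+0.0810, -0.0810, 0)
  M3 = (-0.0810, -0.0810, 0)
Detected image corners:
  c0 = (193.408807, 166.566899) px
  c1 = (270.355312, 181.022659) px
  c2 = (280.507101, 133.197641) px
  c3 = (206.823289, 116.652651) px
Planar DLT: solve 8×8 A·h = b for H (H[2,2]=1):
  H  [+543.72734 -123.68883 +238.88981]
  H  [+145.41517 +269.31373 +149.14213]
  H  [+0.33223 -0.21543 +1.00000]
B = K⁻¹H; ‖b₁‖=0.818554, ‖b₂‖=0.818554; λ = 2/(‖b₁‖+‖b₂‖) = 1.221666, sign → tz>0 ⇒ λ=+1.221666
r₁ = λ·B[:,0] = (+0.88989,+0.20823,+0.40587); r₂ = λ·B[:,1] = (-0.10439,+0.95908,-0.26319)
r₃ = r₁×r₂ = (-0.44407,+0.19184,+0.87522); SVD([r₁ r₂ r₃]) → R = UVᵀ:
  R  [+0.88989 -0.10439 -0.44407]
  R  [+0.20823 +0.95908 +0.19184]
  R  [+0.40587 -0.26319 +0.87522]
t = (-0.20776, -0.24150, +1.22167) m
tr R = 2.724189; θ = arccos((tr R − 1)/2) = 0.531408 rad = 30.447°
axis k = ((R−Rᵀ)₃₂, (R−Rᵀ)₁₃, (R−Rᵀ)₂₁) / (2 sinθ) = (-0.448971, -0.838618, +0.308455)
rvec = θ·k = (-0.238587, -0.445649, +0.163915)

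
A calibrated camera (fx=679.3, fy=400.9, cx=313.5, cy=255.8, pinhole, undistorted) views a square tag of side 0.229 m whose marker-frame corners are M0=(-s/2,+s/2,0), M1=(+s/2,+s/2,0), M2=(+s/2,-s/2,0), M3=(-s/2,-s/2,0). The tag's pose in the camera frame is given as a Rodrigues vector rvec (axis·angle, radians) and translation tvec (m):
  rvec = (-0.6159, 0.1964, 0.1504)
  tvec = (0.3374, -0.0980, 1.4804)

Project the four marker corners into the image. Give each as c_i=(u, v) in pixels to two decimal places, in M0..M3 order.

c0=(409.38, 251.63) c1=(521.53, 256.85) c2=(524.32, 208.00) c3=(421.19, 204.83)

Intrinsics K: fx=679.3, fy=400.9, cx=313.5, cy=255.8
Marker side s = 0.229 m; corners in marker frame (Z=0):
  M0 = (-0.1145, +0.1145, 0)
  M1 = (+0.1145, +0.1145, 0)
  M2 = (+0.1145, -0.1145, 0)
  M3 = (-0.1145, -0.1145, 0)
rvec = (-0.6159, 0.1964, 0.1504), |rvec| = θ = 0.66372 rad = 38.028°
Rodrigues: sinθ=0.61605, 1−cosθ=0.21229; R = I + sinθ·[k]× + (1−cosθ)·[k]×²:
    [+0.97051 -0.19789 +0.13765]
    [+0.08130 +0.80629 +0.58590]
    [-0.22693 -0.55743 +0.79861]
t = (0.3374, -0.0980, 1.4804) m
M0: Pc = R·M0+t = (+0.20362, -0.01499, +1.44256); u = 679.3·(+0.20362)/1.44256 + 313.5 = 409.3836, v = 400.9·(-0.01499)/1.44256 + 255.8 = 251.6345
M1: Pc = R·M1+t = (+0.42586, +0.00363, +1.39059); u = 679.3·(+0.42586)/1.39059 + 313.5 = 521.5340, v = 400.9·(+0.00363)/1.39059 + 255.8 = 256.8465
M2: Pc = R·M2+t = (+0.47118, -0.18101, +1.51824); u = 679.3·(+0.47118)/1.51824 + 313.5 = 524.3188, v = 400.9·(-0.18101)/1.51824 + 255.8 = 208.0030
M3: Pc = R·M3+t = (+0.24894, -0.19963, +1.57021); u = 679.3·(+0.24894)/1.57021 + 313.5 = 421.1937, v = 400.9·(-0.19963)/1.57021 + 255.8 = 204.8312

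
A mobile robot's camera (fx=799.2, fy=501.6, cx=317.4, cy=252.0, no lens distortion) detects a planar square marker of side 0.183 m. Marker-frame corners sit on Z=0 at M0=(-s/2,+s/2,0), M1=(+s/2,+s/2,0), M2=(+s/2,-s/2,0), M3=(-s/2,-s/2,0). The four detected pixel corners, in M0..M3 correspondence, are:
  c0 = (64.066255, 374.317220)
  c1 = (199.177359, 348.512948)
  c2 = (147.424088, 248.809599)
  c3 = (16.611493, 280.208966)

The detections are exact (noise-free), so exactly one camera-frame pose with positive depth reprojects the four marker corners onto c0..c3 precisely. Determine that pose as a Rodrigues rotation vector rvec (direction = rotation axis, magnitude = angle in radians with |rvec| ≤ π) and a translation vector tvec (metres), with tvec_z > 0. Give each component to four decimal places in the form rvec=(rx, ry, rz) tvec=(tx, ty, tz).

Intrinsics K: fx=799.2, fy=501.6, cx=317.4, cy=252.0
Marker side s = 0.183 m; corners in marker frame (Z=0):
  M0 = (-0.0915, +0.0915, 0)
  M1 = (+0.0915, +0.0915, 0)
  M2 = (+0.0915, -0.0915, 0)
  M3 = (-0.0915, -0.0915, 0)
Detected image corners:
  c0 = (64.066255, 374.317220) px
  c1 = (199.177359, 348.512948) px
  c2 = (147.424088, 248.809599) px
  c3 = (16.611493, 280.208966) px
Planar DLT: solve 8×8 A·h = b for H (H[2,2]=1):
  H  [+691.13384 +265.03138 +104.68471]
  H  [-260.01518 +512.45603 +313.16009]
  H  [-0.33118 -0.05311 +1.00000]
B = K⁻¹H; ‖b₁‖=1.107343, ‖b₂‖=1.107343; λ = 2/(‖b₁‖+‖b₂‖) = 0.903062, sign → tz>0 ⇒ λ=+0.903062
r₁ = λ·B[:,0] = (+0.89973,-0.31787,-0.29908); r₂ = λ·B[:,1] = (+0.31852,+0.94670,-0.04796)
r₃ = r₁×r₂ = (+0.29838,-0.05211,+0.95302); SVD([r₁ r₂ r₃]) → R = UVᵀ:
  R  [+0.89973 +0.31852 +0.29838]
  R  [-0.31787 +0.94670 -0.05211]
  R  [-0.29908 -0.04796 +0.95302]
t = (-0.24036, +0.11011, +0.90306) m
tr R = 2.799454; θ = arccos((tr R − 1)/2) = 0.451652 rad = 25.878°
axis k = ((R−Rᵀ)₃₂, (R−Rᵀ)₁₃, (R−Rᵀ)₂₁) / (2 sinθ) = (+0.004757, +0.684446, -0.729048)
rvec = θ·k = (+0.002148, +0.309132, -0.329276)

rvec=(0.0021, 0.3091, -0.3293) tvec=(-0.2404, 0.1101, 0.9031)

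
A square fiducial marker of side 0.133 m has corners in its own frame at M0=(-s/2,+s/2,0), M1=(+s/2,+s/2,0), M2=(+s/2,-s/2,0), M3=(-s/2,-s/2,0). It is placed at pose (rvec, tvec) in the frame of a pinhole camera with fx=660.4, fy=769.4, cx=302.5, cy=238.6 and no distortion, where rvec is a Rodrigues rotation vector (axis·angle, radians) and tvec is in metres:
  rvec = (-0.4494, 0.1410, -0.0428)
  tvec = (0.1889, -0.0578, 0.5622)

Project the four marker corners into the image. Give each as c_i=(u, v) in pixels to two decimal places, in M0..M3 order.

c0=(453.43, 248.34) c1=(623.84, 234.55) c2=(590.35, 76.93) c3=(437.35, 93.80)

Intrinsics K: fx=660.4, fy=769.4, cx=302.5, cy=238.6
Marker side s = 0.133 m; corners in marker frame (Z=0):
  M0 = (-0.0665, +0.0665, 0)
  M1 = (+0.0665, +0.0665, 0)
  M2 = (+0.0665, -0.0665, 0)
  M3 = (-0.0665, -0.0665, 0)
rvec = (-0.4494, 0.1410, -0.0428), |rvec| = θ = 0.47294 rad = 27.098°
Rodrigues: sinθ=0.45551, 1−cosθ=0.10977; R = I + sinθ·[k]× + (1−cosθ)·[k]×²:
    [+0.98934 +0.01013 +0.14524]
    [-0.07232 +0.89999 +0.42987]
    [-0.12636 -0.43579 +0.89113]
t = (0.1889, -0.0578, 0.5622) m
M0: Pc = R·M0+t = (+0.12378, +0.00686, +0.54162); u = 660.4·(+0.12378)/0.54162 + 302.5 = 453.4272, v = 769.4·(+0.00686)/0.54162 + 238.6 = 248.3428
M1: Pc = R·M1+t = (+0.25536, -0.00276, +0.52482); u = 660.4·(+0.25536)/0.52482 + 302.5 = 623.8369, v = 769.4·(-0.00276)/0.52482 + 238.6 = 234.5539
M2: Pc = R·M2+t = (+0.25402, -0.12246, +0.58278); u = 660.4·(+0.25402)/0.58278 + 302.5 = 590.3519, v = 769.4·(-0.12246)/0.58278 + 238.6 = 76.9266
M3: Pc = R·M3+t = (+0.12244, -0.11284, +0.59958); u = 660.4·(+0.12244)/0.59958 + 302.5 = 437.3540, v = 769.4·(-0.11284)/0.59958 + 238.6 = 93.8009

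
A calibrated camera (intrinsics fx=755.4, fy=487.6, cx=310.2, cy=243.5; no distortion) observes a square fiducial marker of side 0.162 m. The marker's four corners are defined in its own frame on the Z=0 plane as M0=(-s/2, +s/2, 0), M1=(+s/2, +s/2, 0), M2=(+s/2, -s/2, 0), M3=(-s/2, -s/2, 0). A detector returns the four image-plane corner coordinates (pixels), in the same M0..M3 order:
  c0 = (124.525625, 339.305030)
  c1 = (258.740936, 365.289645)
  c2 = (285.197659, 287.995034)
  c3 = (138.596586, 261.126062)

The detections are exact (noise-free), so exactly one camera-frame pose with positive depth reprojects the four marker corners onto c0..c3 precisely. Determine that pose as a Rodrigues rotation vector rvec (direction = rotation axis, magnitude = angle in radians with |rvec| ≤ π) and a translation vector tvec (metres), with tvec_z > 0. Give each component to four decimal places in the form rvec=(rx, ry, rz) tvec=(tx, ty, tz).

Intrinsics K: fx=755.4, fy=487.6, cx=310.2, cy=243.5
Marker side s = 0.162 m; corners in marker frame (Z=0):
  M0 = (-0.0810, +0.0810, 0)
  M1 = (+0.0810, +0.0810, 0)
  M2 = (+0.0810, -0.0810, 0)
  M3 = (-0.0810, -0.0810, 0)
Detected image corners:
  c0 = (124.525625, 339.305030) px
  c1 = (258.740936, 365.289645) px
  c2 = (285.197659, 287.995034) px
  c3 = (138.596586, 261.126062) px
Planar DLT: solve 8×8 A·h = b for H (H[2,2]=1):
  H  [+842.98392 -18.06973 +200.70853]
  H  [+128.68651 +645.59602 +314.97631]
  H  [-0.10951 +0.52872 +1.00000]
B = K⁻¹H; ‖b₁‖=1.208813, ‖b₂‖=1.208813; λ = 2/(‖b₁‖+‖b₂‖) = 0.827258, sign → tz>0 ⇒ λ=+0.827258
r₁ = λ·B[:,0] = (+0.96038,+0.26357,-0.09060); r₂ = λ·B[:,1] = (-0.19940,+0.87689,+0.43739)
r₃ = r₁×r₂ = (+0.19473,-0.40199,+0.89470); SVD([r₁ r₂ r₃]) → R = UVᵀ:
  R  [+0.96038 -0.19940 +0.19473]
  R  [+0.26357 +0.87689 -0.40199]
  R  [-0.09060 +0.43739 +0.89470]
t = (-0.11991, +0.12127, +0.82726) m
tr R = 2.731965; θ = arccos((tr R − 1)/2) = 0.523685 rad = 30.005°
axis k = ((R−Rᵀ)₃₂, (R−Rᵀ)₁₃, (R−Rᵀ)₂₁) / (2 sinθ) = (+0.839249, +0.285279, +0.462900)
rvec = θ·k = (+0.439502, +0.149396, +0.242414)

rvec=(0.4395, 0.1494, 0.2424) tvec=(-0.1199, 0.1213, 0.8273)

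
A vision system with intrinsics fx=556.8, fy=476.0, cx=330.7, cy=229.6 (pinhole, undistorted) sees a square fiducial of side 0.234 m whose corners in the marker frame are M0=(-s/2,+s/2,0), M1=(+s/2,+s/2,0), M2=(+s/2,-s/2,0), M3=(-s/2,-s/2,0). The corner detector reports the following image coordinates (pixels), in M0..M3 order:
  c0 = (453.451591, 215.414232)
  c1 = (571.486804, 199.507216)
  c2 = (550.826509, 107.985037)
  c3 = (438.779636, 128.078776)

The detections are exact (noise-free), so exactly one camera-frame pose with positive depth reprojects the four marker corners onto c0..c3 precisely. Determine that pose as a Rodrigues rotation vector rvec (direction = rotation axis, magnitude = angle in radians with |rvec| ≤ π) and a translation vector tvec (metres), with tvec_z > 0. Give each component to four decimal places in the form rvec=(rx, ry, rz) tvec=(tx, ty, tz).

Intrinsics K: fx=556.8, fy=476.0, cx=330.7, cy=229.6
Marker side s = 0.234 m; corners in marker frame (Z=0):
  M0 = (-0.1170, +0.1170, 0)
  M1 = (+0.1170, +0.1170, 0)
  M2 = (+0.1170, -0.1170, 0)
  M3 = (-0.1170, -0.1170, 0)
Detected image corners:
  c0 = (453.451591, 215.414232) px
  c1 = (571.486804, 199.507216) px
  c2 = (550.826509, 107.985037) px
  c3 = (438.779636, 128.078776) px
Planar DLT: solve 8×8 A·h = b for H (H[2,2]=1):
  H  [+371.73436 -18.52594 +501.84555]
  H  [-115.77225 +351.65816 +162.02344]
  H  [-0.23750 -0.18598 +1.00000]
B = K⁻¹H; ‖b₁‖=0.852605, ‖b₂‖=0.852605; λ = 2/(‖b₁‖+‖b₂‖) = 1.172876, sign → tz>0 ⇒ λ=+1.172876
r₁ = λ·B[:,0] = (+0.94849,-0.15090,-0.27856); r₂ = λ·B[:,1] = (+0.09053,+0.97171,-0.21813)
r₃ = r₁×r₂ = (+0.30360,+0.18168,+0.93532); SVD([r₁ r₂ r₃]) → R = UVᵀ:
  R  [+0.94849 +0.09053 +0.30360]
  R  [-0.15090 +0.97171 +0.18168]
  R  [-0.27856 -0.21813 +0.93532]
t = (+0.36051, -0.16651, +1.17288) m
tr R = 2.855519; θ = arccos((tr R − 1)/2) = 0.382433 rad = 21.912°
axis k = ((R−Rᵀ)₃₂, (R−Rᵀ)₁₃, (R−Rᵀ)₂₁) / (2 sinθ) = (-0.535682, +0.780004, -0.323480)
rvec = θ·k = (-0.204862, +0.298299, -0.123709)

rvec=(-0.2049, 0.2983, -0.1237) tvec=(0.3605, -0.1665, 1.1729)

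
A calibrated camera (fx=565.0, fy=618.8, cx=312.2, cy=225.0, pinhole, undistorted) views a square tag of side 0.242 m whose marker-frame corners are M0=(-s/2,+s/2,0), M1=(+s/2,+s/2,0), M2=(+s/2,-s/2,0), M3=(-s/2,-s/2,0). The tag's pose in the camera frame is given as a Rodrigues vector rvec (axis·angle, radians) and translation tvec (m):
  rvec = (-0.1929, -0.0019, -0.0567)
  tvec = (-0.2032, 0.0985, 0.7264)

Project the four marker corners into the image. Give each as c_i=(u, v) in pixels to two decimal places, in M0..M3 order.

c0=(57.05, 422.23) c1=(251.57, 409.79) c2=(245.02, 202.86) c3=(62.53, 214.03)

Intrinsics K: fx=565.0, fy=618.8, cx=312.2, cy=225.0
Marker side s = 0.242 m; corners in marker frame (Z=0):
  M0 = (-0.1210, +0.1210, 0)
  M1 = (+0.1210, +0.1210, 0)
  M2 = (+0.1210, -0.1210, 0)
  M3 = (-0.1210, -0.1210, 0)
rvec = (-0.1929, -0.0019, -0.0567), |rvec| = θ = 0.20107 rad = 11.520°
Rodrigues: sinθ=0.19972, 1−cosθ=0.02015; R = I + sinθ·[k]× + (1−cosθ)·[k]×²:
    [+0.99840 +0.05650 +0.00356]
    [-0.05614 +0.97986 +0.19166]
    [+0.00734 -0.19155 +0.98146]
t = (-0.2032, 0.0985, 0.7264) m
M0: Pc = R·M0+t = (-0.31717, +0.22385, +0.70233); u = 565.0·(-0.31717)/0.70233 + 312.2 = 57.0501, v = 618.8·(+0.22385)/0.70233 + 225.0 = 422.2300
M1: Pc = R·M1+t = (-0.07556, +0.21027, +0.70411); u = 565.0·(-0.07556)/0.70411 + 312.2 = 251.5704, v = 618.8·(+0.21027)/0.70411 + 225.0 = 409.7936
M2: Pc = R·M2+t = (-0.08923, -0.02685, +0.75047); u = 565.0·(-0.08923)/0.75047 + 312.2 = 245.0212, v = 618.8·(-0.02685)/0.75047 + 225.0 = 202.8566
M3: Pc = R·M3+t = (-0.33084, -0.01327, +0.74869); u = 565.0·(-0.33084)/0.74869 + 312.2 = 62.5290, v = 618.8·(-0.01327)/0.74869 + 225.0 = 214.0322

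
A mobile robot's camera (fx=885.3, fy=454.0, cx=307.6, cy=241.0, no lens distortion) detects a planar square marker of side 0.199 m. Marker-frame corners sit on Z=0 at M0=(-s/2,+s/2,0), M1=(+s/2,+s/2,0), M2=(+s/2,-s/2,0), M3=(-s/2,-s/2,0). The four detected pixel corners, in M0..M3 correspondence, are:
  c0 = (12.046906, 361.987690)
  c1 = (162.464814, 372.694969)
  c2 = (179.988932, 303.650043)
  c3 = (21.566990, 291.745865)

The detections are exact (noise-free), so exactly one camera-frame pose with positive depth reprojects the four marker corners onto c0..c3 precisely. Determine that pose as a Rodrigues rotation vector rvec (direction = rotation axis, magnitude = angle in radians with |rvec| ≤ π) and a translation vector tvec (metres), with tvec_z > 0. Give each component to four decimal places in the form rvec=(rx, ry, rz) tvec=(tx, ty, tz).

rvec=(0.3097, -0.0256, 0.1597) tvec=(-0.2750, 0.2323, 1.1405)

Intrinsics K: fx=885.3, fy=454.0, cx=307.6, cy=241.0
Marker side s = 0.199 m; corners in marker frame (Z=0):
  M0 = (-0.0995, +0.0995, 0)
  M1 = (+0.0995, +0.0995, 0)
  M2 = (+0.0995, -0.0995, 0)
  M3 = (-0.0995, -0.0995, 0)
Detected image corners:
  c0 = (12.046906, 361.987690) px
  c1 = (162.464814, 372.694969) px
  c2 = (179.988932, 303.650043) px
  c3 = (21.566990, 291.745865) px
Planar DLT: solve 8×8 A·h = b for H (H[2,2]=1):
  H  [+779.53678 -43.19113 +94.17301]
  H  [+71.18528 +437.82955 +333.45973]
  H  [+0.04346 +0.26427 +1.00000]
B = K⁻¹H; ‖b₁‖=0.876782, ‖b₂‖=0.876782; λ = 2/(‖b₁‖+‖b₂‖) = 1.140535, sign → tz>0 ⇒ λ=+1.140535
r₁ = λ·B[:,0] = (+0.98706,+0.15252,+0.04957); r₂ = λ·B[:,1] = (-0.16037,+0.93991,+0.30141)
r₃ = r₁×r₂ = (-0.00062,-0.30546,+0.95220); SVD([r₁ r₂ r₃]) → R = UVᵀ:
  R  [+0.98706 -0.16037 -0.00062]
  R  [+0.15252 +0.93991 -0.30546]
  R  [+0.04957 +0.30141 +0.95220]
t = (-0.27496, +0.23228, +1.14053) m
tr R = 2.879172; θ = arccos((tr R − 1)/2) = 0.349377 rad = 20.018°
axis k = ((R−Rᵀ)₃₂, (R−Rᵀ)₁₃, (R−Rᵀ)₂₁) / (2 sinθ) = (+0.886430, -0.073308, +0.457021)
rvec = θ·k = (+0.309698, -0.025612, +0.159673)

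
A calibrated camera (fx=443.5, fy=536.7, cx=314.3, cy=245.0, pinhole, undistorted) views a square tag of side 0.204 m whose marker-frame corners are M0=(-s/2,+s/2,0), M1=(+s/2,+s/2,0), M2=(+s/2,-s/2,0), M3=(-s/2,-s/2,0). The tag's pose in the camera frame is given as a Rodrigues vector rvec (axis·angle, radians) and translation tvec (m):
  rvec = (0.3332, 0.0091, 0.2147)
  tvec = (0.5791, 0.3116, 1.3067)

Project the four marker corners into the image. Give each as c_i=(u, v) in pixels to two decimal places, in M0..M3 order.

Intrinsics K: fx=443.5, fy=536.7, cx=314.3, cy=245.0
Marker side s = 0.204 m; corners in marker frame (Z=0):
  M0 = (-0.1020, +0.1020, 0)
  M1 = (+0.1020, +0.1020, 0)
  M2 = (+0.1020, -0.1020, 0)
  M3 = (-0.1020, -0.1020, 0)
rvec = (0.3332, 0.0091, 0.2147), |rvec| = θ = 0.39649 rad = 22.717°
Rodrigues: sinθ=0.38618, 1−cosθ=0.07758; R = I + sinθ·[k]× + (1−cosθ)·[k]×²:
    [+0.97721 -0.20762 +0.04417]
    [+0.21062 +0.92246 -0.32357]
    [+0.02644 +0.32550 +0.94517]
t = (0.5791, 0.3116, 1.3067) m
M0: Pc = R·M0+t = (+0.45825, +0.38421, +1.33720); u = 443.5·(+0.45825)/1.33720 + 314.3 = 466.2831, v = 536.7·(+0.38421)/1.33720 + 245.0 = 399.2059
M1: Pc = R·M1+t = (+0.65760, +0.42717, +1.34260); u = 443.5·(+0.65760)/1.34260 + 314.3 = 531.5242, v = 536.7·(+0.42717)/1.34260 + 245.0 = 415.7617
M2: Pc = R·M2+t = (+0.69995, +0.23899, +1.27620); u = 443.5·(+0.69995)/1.27620 + 314.3 = 557.5458, v = 536.7·(+0.23899)/1.27620 + 245.0 = 345.5071
M3: Pc = R·M3+t = (+0.50060, +0.19603, +1.27080); u = 443.5·(+0.50060)/1.27080 + 314.3 = 489.0062, v = 536.7·(+0.19603)/1.27080 + 245.0 = 327.7879

c0=(466.28, 399.21) c1=(531.52, 415.76) c2=(557.55, 345.51) c3=(489.01, 327.79)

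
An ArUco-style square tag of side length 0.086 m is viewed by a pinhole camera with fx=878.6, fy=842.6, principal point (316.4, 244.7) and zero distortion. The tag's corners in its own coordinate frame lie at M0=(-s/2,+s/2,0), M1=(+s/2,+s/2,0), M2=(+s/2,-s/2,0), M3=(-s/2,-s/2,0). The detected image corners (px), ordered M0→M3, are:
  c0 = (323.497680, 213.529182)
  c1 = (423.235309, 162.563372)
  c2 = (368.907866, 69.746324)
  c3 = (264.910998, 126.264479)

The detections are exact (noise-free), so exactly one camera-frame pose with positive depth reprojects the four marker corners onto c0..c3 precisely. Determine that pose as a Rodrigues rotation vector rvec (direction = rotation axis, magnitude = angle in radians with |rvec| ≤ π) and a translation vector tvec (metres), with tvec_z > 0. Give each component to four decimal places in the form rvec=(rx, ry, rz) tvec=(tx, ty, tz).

Intrinsics K: fx=878.6, fy=842.6, cx=316.4, cy=244.7
Marker side s = 0.086 m; corners in marker frame (Z=0):
  M0 = (-0.0430, +0.0430, 0)
  M1 = (+0.0430, +0.0430, 0)
  M2 = (+0.0430, -0.0430, 0)
  M3 = (-0.0430, -0.0430, 0)
Detected image corners:
  c0 = (323.497680, 213.529182) px
  c1 = (423.235309, 162.563372) px
  c2 = (368.907866, 69.746324) px
  c3 = (264.910998, 126.264479) px
Planar DLT: solve 8×8 A·h = b for H (H[2,2]=1):
  H  [+1073.09402 +885.97233 +345.24140]
  H  [-669.86024 +1141.50328 +144.68177]
  H  [-0.32075 +0.66395 +1.00000]
B = K⁻¹H; ‖b₁‖=1.543599, ‖b₂‖=1.543599; λ = 2/(‖b₁‖+‖b₂‖) = 0.647837, sign → tz>0 ⇒ λ=+0.647837
r₁ = λ·B[:,0] = (+0.86608,-0.45468,-0.20779); r₂ = λ·B[:,1] = (+0.49838,+0.75274,+0.43013)
r₃ = r₁×r₂ = (-0.03916,-0.47608,+0.87853); SVD([r₁ r₂ r₃]) → R = UVᵀ:
  R  [+0.86608 +0.49838 -0.03916]
  R  [-0.45468 +0.75274 -0.47608]
  R  [-0.20779 +0.43013 +0.87853]
t = (+0.02127, -0.07690, +0.64784) m
tr R = 2.497340; θ = arccos((tr R − 1)/2) = 0.724742 rad = 41.525°
axis k = ((R−Rᵀ)₃₂, (R−Rᵀ)₁₃, (R−Rᵀ)₂₁) / (2 sinθ) = (+0.683477, +0.127185, -0.718807)
rvec = θ·k = (+0.495345, +0.092176, -0.520950)

rvec=(0.4953, 0.0922, -0.5209) tvec=(0.0213, -0.0769, 0.6478)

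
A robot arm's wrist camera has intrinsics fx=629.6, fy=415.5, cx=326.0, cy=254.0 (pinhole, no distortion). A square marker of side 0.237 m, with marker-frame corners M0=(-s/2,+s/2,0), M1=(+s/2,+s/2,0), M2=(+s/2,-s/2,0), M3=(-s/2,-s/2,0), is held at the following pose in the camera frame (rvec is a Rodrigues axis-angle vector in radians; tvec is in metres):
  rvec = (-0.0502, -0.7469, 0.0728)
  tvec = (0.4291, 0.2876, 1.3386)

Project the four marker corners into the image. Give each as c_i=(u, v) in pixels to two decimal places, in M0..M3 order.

Intrinsics K: fx=629.6, fy=415.5, cx=326.0, cy=254.0
Marker side s = 0.237 m; corners in marker frame (Z=0):
  M0 = (-0.1185, +0.1185, 0)
  M1 = (+0.1185, +0.1185, 0)
  M2 = (+0.1185, -0.1185, 0)
  M3 = (-0.1185, -0.1185, 0)
rvec = (-0.0502, -0.7469, 0.0728), |rvec| = θ = 0.75212 rad = 43.093°
Rodrigues: sinθ=0.68319, 1−cosθ=0.26976; R = I + sinθ·[k]× + (1−cosθ)·[k]×²:
    [+0.73145 -0.04825 -0.68019]
    [+0.08401 +0.99627 +0.01967]
    [+0.67670 -0.07153 +0.73277]
t = (0.4291, 0.2876, 1.3386) m
M0: Pc = R·M0+t = (+0.33671, +0.39570, +1.24993); u = 629.6·(+0.33671)/1.24993 + 326.0 = 495.6011, v = 415.5·(+0.39570)/1.24993 + 254.0 = 385.5386
M1: Pc = R·M1+t = (+0.51006, +0.41561, +1.41031); u = 629.6·(+0.51006)/1.41031 + 326.0 = 553.7034, v = 415.5·(+0.41561)/1.41031 + 254.0 = 376.4460
M2: Pc = R·M2+t = (+0.52149, +0.17950, +1.42727); u = 629.6·(+0.52149)/1.42727 + 326.0 = 556.0430, v = 415.5·(+0.17950)/1.42727 + 254.0 = 306.2544
M3: Pc = R·M3+t = (+0.34814, +0.15959, +1.26689); u = 629.6·(+0.34814)/1.26689 + 326.0 = 499.0144, v = 415.5·(+0.15959)/1.26689 + 254.0 = 306.3396

c0=(495.60, 385.54) c1=(553.70, 376.45) c2=(556.04, 306.25) c3=(499.01, 306.34)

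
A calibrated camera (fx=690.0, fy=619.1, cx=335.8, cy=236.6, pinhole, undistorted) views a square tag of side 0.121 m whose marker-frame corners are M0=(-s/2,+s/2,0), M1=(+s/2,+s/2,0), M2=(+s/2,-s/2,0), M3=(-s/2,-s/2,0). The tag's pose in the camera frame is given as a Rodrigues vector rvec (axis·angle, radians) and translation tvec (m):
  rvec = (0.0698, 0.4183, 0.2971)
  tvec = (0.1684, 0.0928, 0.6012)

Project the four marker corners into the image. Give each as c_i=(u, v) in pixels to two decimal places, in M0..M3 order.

Intrinsics K: fx=690.0, fy=619.1, cx=335.8, cy=236.6
Marker side s = 0.121 m; corners in marker frame (Z=0):
  M0 = (-0.0605, +0.0605, 0)
  M1 = (+0.0605, +0.0605, 0)
  M2 = (+0.0605, -0.0605, 0)
  M3 = (-0.0605, -0.0605, 0)
rvec = (0.0698, 0.4183, 0.2971), |rvec| = θ = 0.51780 rad = 29.668°
Rodrigues: sinθ=0.49497, 1−cosθ=0.13109; R = I + sinθ·[k]× + (1−cosθ)·[k]×²:
    [+0.87129 -0.26973 +0.41000]
    [+0.29828 +0.95446 -0.00596]
    [-0.38972 +0.12748 +0.91207]
t = (0.1684, 0.0928, 0.6012) m
M0: Pc = R·M0+t = (+0.09937, +0.13250, +0.63249); u = 690.0·(+0.09937)/0.63249 + 335.8 = 444.2035, v = 619.1·(+0.13250)/0.63249 + 236.6 = 366.2940
M1: Pc = R·M1+t = (+0.20479, +0.16859, +0.58533); u = 690.0·(+0.20479)/0.58533 + 335.8 = 577.2147, v = 619.1·(+0.16859)/0.58533 + 236.6 = 414.9158
M2: Pc = R·M2+t = (+0.23743, +0.05310, +0.56991); u = 690.0·(+0.23743)/0.56991 + 335.8 = 623.2630, v = 619.1·(+0.05310)/0.56991 + 236.6 = 294.2841
M3: Pc = R·M3+t = (+0.13201, +0.01701, +0.61707); u = 690.0·(+0.13201)/0.61707 + 335.8 = 483.4077, v = 619.1·(+0.01701)/0.61707 + 236.6 = 253.6655

c0=(444.20, 366.29) c1=(577.21, 414.92) c2=(623.26, 294.28) c3=(483.41, 253.67)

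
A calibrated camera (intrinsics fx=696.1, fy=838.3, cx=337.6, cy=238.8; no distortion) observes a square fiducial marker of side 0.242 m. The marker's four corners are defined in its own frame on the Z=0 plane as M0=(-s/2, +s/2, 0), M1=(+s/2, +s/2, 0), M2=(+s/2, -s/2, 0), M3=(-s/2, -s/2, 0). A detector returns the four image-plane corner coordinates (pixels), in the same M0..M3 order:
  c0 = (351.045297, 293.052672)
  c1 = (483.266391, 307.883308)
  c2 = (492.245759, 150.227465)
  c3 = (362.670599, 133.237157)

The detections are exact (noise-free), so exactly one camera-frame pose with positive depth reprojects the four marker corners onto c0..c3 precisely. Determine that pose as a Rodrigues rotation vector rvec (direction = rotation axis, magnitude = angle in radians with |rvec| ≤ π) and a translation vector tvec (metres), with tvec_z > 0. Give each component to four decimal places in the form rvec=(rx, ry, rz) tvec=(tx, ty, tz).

Intrinsics K: fx=696.1, fy=838.3, cx=337.6, cy=238.8
Marker side s = 0.242 m; corners in marker frame (Z=0):
  M0 = (-0.1210, +0.1210, 0)
  M1 = (+0.1210, +0.1210, 0)
  M2 = (+0.1210, -0.1210, 0)
  M3 = (-0.1210, -0.1210, 0)
Detected image corners:
  c0 = (351.045297, 293.052672) px
  c1 = (483.266391, 307.883308) px
  c2 = (492.245759, 150.227465) px
  c3 = (362.670599, 133.237157) px
Planar DLT: solve 8×8 A·h = b for H (H[2,2]=1):
  H  [+567.91404 -75.67343 +422.86346]
  H  [+79.95789 +638.54521 +220.40812]
  H  [+0.06409 -0.07848 +1.00000]
B = K⁻¹H; ‖b₁‖=0.791150, ‖b₂‖=0.791150; λ = 2/(‖b₁‖+‖b₂‖) = 1.263982, sign → tz>0 ⇒ λ=+1.263982
r₁ = λ·B[:,0] = (+0.99193,+0.09748,+0.08101); r₂ = λ·B[:,1] = (-0.08930,+0.99105,-0.09920)
r₃ = r₁×r₂ = (-0.08995,+0.09117,+0.99176); SVD([r₁ r₂ r₃]) → R = UVᵀ:
  R  [+0.99193 -0.08930 -0.08995]
  R  [+0.09748 +0.99105 +0.09117]
  R  [+0.08101 -0.09920 +0.99176]
t = (+0.15482, -0.02773, +1.26398) m
tr R = 2.974752; θ = arccos((tr R − 1)/2) = 0.159064 rad = 9.114°
axis k = ((R−Rᵀ)₃₂, (R−Rᵀ)₁₃, (R−Rᵀ)₂₁) / (2 sinθ) = (-0.600940, -0.539658, +0.589610)
rvec = θ·k = (-0.095588, -0.085840, +0.093785)

rvec=(-0.0956, -0.0858, 0.0938) tvec=(0.1548, -0.0277, 1.2640)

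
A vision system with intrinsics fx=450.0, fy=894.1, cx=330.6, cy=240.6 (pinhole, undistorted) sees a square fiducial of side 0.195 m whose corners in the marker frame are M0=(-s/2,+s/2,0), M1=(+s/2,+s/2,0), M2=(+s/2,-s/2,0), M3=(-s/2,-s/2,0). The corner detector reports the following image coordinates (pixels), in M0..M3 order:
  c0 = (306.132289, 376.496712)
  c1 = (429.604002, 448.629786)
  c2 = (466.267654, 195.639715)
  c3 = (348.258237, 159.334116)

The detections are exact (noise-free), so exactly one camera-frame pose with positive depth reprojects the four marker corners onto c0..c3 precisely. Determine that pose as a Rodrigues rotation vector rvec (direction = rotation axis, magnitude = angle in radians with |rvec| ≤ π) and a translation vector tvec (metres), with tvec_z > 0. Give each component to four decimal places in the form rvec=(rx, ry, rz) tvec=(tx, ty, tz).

rvec=(-0.3918, 0.4343, 0.2806) tvec=(0.0809, 0.0359, 0.6757)

Intrinsics K: fx=450.0, fy=894.1, cx=330.6, cy=240.6
Marker side s = 0.195 m; corners in marker frame (Z=0):
  M0 = (-0.0975, +0.0975, 0)
  M1 = (+0.0975, +0.0975, 0)
  M2 = (+0.0975, -0.0975, 0)
  M3 = (-0.0975, -0.0975, 0)
Detected image corners:
  c0 = (306.132289, 376.496712) px
  c1 = (429.604002, 448.629786) px
  c2 = (466.267654, 195.639715) px
  c3 = (348.258237, 159.334116) px
Planar DLT: solve 8×8 A·h = b for H (H[2,2]=1):
  H  [+356.13811 -378.48770 +384.44983]
  H  [+74.22568 +1065.83037 +288.04482]
  H  [-0.67711 -0.45293 +1.00000]
B = K⁻¹H; ‖b₁‖=1.479870, ‖b₂‖=1.479870; λ = 2/(‖b₁‖+‖b₂‖) = 0.675735, sign → tz>0 ⇒ λ=+0.675735
r₁ = λ·B[:,0] = (+0.87094,+0.17922,-0.45755); r₂ = λ·B[:,1] = (-0.34350,+0.88788,-0.30606)
r₃ = r₁×r₂ = (+0.35140,+0.42372,+0.83485); SVD([r₁ r₂ r₃]) → R = UVᵀ:
  R  [+0.87094 -0.34350 +0.35140]
  R  [+0.17922 +0.88788 +0.42372]
  R  [-0.45755 -0.30606 +0.83485]
t = (+0.08086, +0.03586, +0.67574) m
tr R = 2.593670; θ = arccos((tr R − 1)/2) = 0.648758 rad = 37.171°
axis k = ((R−Rᵀ)₃₂, (R−Rᵀ)₁₃, (R−Rᵀ)₂₁) / (2 sinθ) = (-0.603927, +0.669440, +0.432576)
rvec = θ·k = (-0.391803, +0.434304, +0.280637)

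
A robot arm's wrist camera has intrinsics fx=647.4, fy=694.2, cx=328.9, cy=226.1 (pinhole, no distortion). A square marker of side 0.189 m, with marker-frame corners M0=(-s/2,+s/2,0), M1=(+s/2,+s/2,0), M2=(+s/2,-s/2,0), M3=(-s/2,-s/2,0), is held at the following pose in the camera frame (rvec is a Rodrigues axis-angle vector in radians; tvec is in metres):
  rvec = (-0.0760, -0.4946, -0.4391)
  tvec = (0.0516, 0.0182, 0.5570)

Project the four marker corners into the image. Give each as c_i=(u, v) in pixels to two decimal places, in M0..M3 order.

Intrinsics K: fx=647.4, fy=694.2, cx=328.9, cy=226.1
Marker side s = 0.189 m; corners in marker frame (Z=0):
  M0 = (-0.0945, +0.0945, 0)
  M1 = (+0.0945, +0.0945, 0)
  M2 = (+0.0945, -0.0945, 0)
  M3 = (-0.0945, -0.0945, 0)
rvec = (-0.0760, -0.4946, -0.4391), |rvec| = θ = 0.66574 rad = 38.144°
Rodrigues: sinθ=0.61764, 1−cosθ=0.21354; R = I + sinθ·[k]× + (1−cosθ)·[k]×²:
    [+0.78924 +0.42549 -0.44279]
    [-0.38926 +0.90432 +0.17515]
    [+0.47494 +0.03413 +0.87935]
t = (0.0516, 0.0182, 0.5570) m
M0: Pc = R·M0+t = (+0.01723, +0.14044, +0.51534); u = 647.4·(+0.01723)/0.51534 + 328.9 = 350.5391, v = 694.2·(+0.14044)/0.51534 + 226.1 = 415.2869
M1: Pc = R·M1+t = (+0.16639, +0.06687, +0.60511); u = 647.4·(+0.16639)/0.60511 + 328.9 = 506.9213, v = 694.2·(+0.06687)/0.60511 + 226.1 = 302.8188
M2: Pc = R·M2+t = (+0.08597, -0.10404, +0.59866); u = 647.4·(+0.08597)/0.59866 + 328.9 = 421.8749, v = 694.2·(-0.10404)/0.59866 + 226.1 = 105.4512
M3: Pc = R·M3+t = (-0.06319, -0.03047, +0.50889); u = 647.4·(-0.06319)/0.50889 + 328.9 = 248.5092, v = 694.2·(-0.03047)/0.50889 + 226.1 = 184.5308

c0=(350.54, 415.29) c1=(506.92, 302.82) c2=(421.87, 105.45) c3=(248.51, 184.53)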